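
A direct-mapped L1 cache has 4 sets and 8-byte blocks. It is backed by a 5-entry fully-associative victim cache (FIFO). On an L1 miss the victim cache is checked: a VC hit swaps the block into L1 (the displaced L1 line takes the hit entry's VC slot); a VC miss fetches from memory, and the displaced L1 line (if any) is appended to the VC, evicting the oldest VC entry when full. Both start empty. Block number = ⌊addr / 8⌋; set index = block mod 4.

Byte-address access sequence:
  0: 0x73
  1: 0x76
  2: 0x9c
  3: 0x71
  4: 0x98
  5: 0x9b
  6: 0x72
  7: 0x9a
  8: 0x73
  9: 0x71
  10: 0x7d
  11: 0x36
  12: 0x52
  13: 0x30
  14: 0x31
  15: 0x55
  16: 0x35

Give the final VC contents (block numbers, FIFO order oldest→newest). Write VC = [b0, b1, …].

VC = [19, 14, 10]

0: 0x73 (blk 14, set 2) → MISS  vc=[]
1: 0x76 (blk 14, set 2) → L1-HIT  vc=[]
2: 0x9c (blk 19, set 3) → MISS  vc=[]
3: 0x71 (blk 14, set 2) → L1-HIT  vc=[]
4: 0x98 (blk 19, set 3) → L1-HIT  vc=[]
5: 0x9b (blk 19, set 3) → L1-HIT  vc=[]
6: 0x72 (blk 14, set 2) → L1-HIT  vc=[]
7: 0x9a (blk 19, set 3) → L1-HIT  vc=[]
8: 0x73 (blk 14, set 2) → L1-HIT  vc=[]
9: 0x71 (blk 14, set 2) → L1-HIT  vc=[]
10: 0x7d (blk 15, set 3) → MISS  vc=[19]
11: 0x36 (blk 6, set 2) → MISS  vc=[19, 14]
12: 0x52 (blk 10, set 2) → MISS  vc=[19, 14, 6]
13: 0x30 (blk 6, set 2) → VC-HIT  vc=[19, 14, 10]
14: 0x31 (blk 6, set 2) → L1-HIT  vc=[19, 14, 10]
15: 0x55 (blk 10, set 2) → VC-HIT  vc=[19, 14, 6]
16: 0x35 (blk 6, set 2) → VC-HIT  vc=[19, 14, 10]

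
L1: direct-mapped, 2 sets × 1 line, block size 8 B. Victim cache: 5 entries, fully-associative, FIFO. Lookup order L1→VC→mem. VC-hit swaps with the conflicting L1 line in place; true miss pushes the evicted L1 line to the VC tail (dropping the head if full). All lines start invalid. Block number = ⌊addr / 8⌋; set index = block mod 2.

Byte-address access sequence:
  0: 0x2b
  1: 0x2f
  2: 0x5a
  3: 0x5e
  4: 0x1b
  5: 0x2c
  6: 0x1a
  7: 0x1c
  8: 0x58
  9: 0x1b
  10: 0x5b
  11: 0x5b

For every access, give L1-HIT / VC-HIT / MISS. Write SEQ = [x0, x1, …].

  [0] addr=0x2b blk=5 s=1: MISS | VC []
  [1] addr=0x2f blk=5 s=1: L1-HIT | VC []
  [2] addr=0x5a blk=11 s=1: MISS | VC [5]
  [3] addr=0x5e blk=11 s=1: L1-HIT | VC [5]
  [4] addr=0x1b blk=3 s=1: MISS | VC [5, 11]
  [5] addr=0x2c blk=5 s=1: VC-HIT | VC [3, 11]
  [6] addr=0x1a blk=3 s=1: VC-HIT | VC [5, 11]
  [7] addr=0x1c blk=3 s=1: L1-HIT | VC [5, 11]
  [8] addr=0x58 blk=11 s=1: VC-HIT | VC [5, 3]
  [9] addr=0x1b blk=3 s=1: VC-HIT | VC [5, 11]
  [10] addr=0x5b blk=11 s=1: VC-HIT | VC [5, 3]
  [11] addr=0x5b blk=11 s=1: L1-HIT | VC [5, 3]

SEQ = [MISS, L1-HIT, MISS, L1-HIT, MISS, VC-HIT, VC-HIT, L1-HIT, VC-HIT, VC-HIT, VC-HIT, L1-HIT]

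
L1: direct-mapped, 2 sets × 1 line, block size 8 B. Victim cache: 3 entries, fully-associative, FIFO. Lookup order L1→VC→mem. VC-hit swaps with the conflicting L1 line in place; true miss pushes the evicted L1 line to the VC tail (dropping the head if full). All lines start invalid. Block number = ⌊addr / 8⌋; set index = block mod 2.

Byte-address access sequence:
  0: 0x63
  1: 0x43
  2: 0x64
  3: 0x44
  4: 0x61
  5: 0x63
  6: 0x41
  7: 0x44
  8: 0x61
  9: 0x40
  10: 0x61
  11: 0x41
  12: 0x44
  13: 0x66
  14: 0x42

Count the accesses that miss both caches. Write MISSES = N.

0: 0x63 (blk 12, set 0) → MISS  vc=[]
1: 0x43 (blk 8, set 0) → MISS  vc=[12]
2: 0x64 (blk 12, set 0) → VC-HIT  vc=[8]
3: 0x44 (blk 8, set 0) → VC-HIT  vc=[12]
4: 0x61 (blk 12, set 0) → VC-HIT  vc=[8]
5: 0x63 (blk 12, set 0) → L1-HIT  vc=[8]
6: 0x41 (blk 8, set 0) → VC-HIT  vc=[12]
7: 0x44 (blk 8, set 0) → L1-HIT  vc=[12]
8: 0x61 (blk 12, set 0) → VC-HIT  vc=[8]
9: 0x40 (blk 8, set 0) → VC-HIT  vc=[12]
10: 0x61 (blk 12, set 0) → VC-HIT  vc=[8]
11: 0x41 (blk 8, set 0) → VC-HIT  vc=[12]
12: 0x44 (blk 8, set 0) → L1-HIT  vc=[12]
13: 0x66 (blk 12, set 0) → VC-HIT  vc=[8]
14: 0x42 (blk 8, set 0) → VC-HIT  vc=[12]

MISSES = 2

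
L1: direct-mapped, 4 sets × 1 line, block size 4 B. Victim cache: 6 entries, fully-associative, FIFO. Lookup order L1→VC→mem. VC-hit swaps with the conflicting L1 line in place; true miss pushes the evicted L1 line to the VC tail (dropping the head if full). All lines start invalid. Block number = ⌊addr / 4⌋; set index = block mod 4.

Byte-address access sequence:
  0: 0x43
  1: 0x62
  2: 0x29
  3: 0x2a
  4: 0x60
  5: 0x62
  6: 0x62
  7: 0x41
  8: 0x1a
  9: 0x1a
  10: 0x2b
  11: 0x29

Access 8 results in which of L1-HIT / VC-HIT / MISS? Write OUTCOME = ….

#0 0x43→b16/s0 MISS; vc=[]
#1 0x62→b24/s0 MISS; vc=[16]
#2 0x29→b10/s2 MISS; vc=[16]
#3 0x2a→b10/s2 L1-HIT; vc=[16]
#4 0x60→b24/s0 L1-HIT; vc=[16]
#5 0x62→b24/s0 L1-HIT; vc=[16]
#6 0x62→b24/s0 L1-HIT; vc=[16]
#7 0x41→b16/s0 VC-HIT; vc=[24]
#8 0x1a→b6/s2 MISS; vc=[24,10]
#9 0x1a→b6/s2 L1-HIT; vc=[24,10]
#10 0x2b→b10/s2 VC-HIT; vc=[24,6]
#11 0x29→b10/s2 L1-HIT; vc=[24,6]

OUTCOME = MISS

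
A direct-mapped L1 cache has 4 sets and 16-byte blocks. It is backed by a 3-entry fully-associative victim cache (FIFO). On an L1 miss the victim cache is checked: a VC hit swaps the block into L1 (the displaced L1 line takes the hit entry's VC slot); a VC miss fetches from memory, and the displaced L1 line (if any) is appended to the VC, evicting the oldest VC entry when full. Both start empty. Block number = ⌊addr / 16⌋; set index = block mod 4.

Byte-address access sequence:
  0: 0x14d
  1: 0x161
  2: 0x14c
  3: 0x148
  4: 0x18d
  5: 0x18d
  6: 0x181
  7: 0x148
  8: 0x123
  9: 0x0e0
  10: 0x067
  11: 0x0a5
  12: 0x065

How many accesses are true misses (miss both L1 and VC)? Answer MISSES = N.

#0 0x14d→b20/s0 MISS; vc=[]
#1 0x161→b22/s2 MISS; vc=[]
#2 0x14c→b20/s0 L1-HIT; vc=[]
#3 0x148→b20/s0 L1-HIT; vc=[]
#4 0x18d→b24/s0 MISS; vc=[20]
#5 0x18d→b24/s0 L1-HIT; vc=[20]
#6 0x181→b24/s0 L1-HIT; vc=[20]
#7 0x148→b20/s0 VC-HIT; vc=[24]
#8 0x123→b18/s2 MISS; vc=[24,22]
#9 0xe0→b14/s2 MISS; vc=[24,22,18]
#10 0x67→b6/s2 MISS; vc=[22,18,14]
#11 0xa5→b10/s2 MISS; vc=[18,14,6]
#12 0x65→b6/s2 VC-HIT; vc=[18,14,10]

MISSES = 7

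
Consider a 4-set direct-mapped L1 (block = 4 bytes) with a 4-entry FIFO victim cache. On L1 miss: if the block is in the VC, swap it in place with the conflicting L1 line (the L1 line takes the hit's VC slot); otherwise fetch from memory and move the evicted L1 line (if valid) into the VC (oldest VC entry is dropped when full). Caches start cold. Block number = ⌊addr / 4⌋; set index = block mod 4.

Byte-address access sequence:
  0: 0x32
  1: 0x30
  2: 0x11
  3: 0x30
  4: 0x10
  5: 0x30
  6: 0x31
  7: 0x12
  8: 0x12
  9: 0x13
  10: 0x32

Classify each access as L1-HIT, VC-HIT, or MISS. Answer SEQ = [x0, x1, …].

  [0] addr=0x32 blk=12 s=0: MISS | VC []
  [1] addr=0x30 blk=12 s=0: L1-HIT | VC []
  [2] addr=0x11 blk=4 s=0: MISS | VC [12]
  [3] addr=0x30 blk=12 s=0: VC-HIT | VC [4]
  [4] addr=0x10 blk=4 s=0: VC-HIT | VC [12]
  [5] addr=0x30 blk=12 s=0: VC-HIT | VC [4]
  [6] addr=0x31 blk=12 s=0: L1-HIT | VC [4]
  [7] addr=0x12 blk=4 s=0: VC-HIT | VC [12]
  [8] addr=0x12 blk=4 s=0: L1-HIT | VC [12]
  [9] addr=0x13 blk=4 s=0: L1-HIT | VC [12]
  [10] addr=0x32 blk=12 s=0: VC-HIT | VC [4]

SEQ = [MISS, L1-HIT, MISS, VC-HIT, VC-HIT, VC-HIT, L1-HIT, VC-HIT, L1-HIT, L1-HIT, VC-HIT]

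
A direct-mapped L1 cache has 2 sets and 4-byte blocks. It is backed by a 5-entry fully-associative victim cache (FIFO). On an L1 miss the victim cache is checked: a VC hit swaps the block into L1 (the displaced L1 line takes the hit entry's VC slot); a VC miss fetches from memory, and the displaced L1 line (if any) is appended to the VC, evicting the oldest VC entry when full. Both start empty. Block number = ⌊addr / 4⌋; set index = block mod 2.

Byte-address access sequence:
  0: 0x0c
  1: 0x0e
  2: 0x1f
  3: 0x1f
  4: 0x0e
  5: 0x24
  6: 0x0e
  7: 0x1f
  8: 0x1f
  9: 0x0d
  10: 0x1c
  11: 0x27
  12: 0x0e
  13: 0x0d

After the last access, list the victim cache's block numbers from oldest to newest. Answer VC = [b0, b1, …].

VC = [9, 7]

0: 0xc (blk 3, set 1) → MISS  vc=[]
1: 0xe (blk 3, set 1) → L1-HIT  vc=[]
2: 0x1f (blk 7, set 1) → MISS  vc=[3]
3: 0x1f (blk 7, set 1) → L1-HIT  vc=[3]
4: 0xe (blk 3, set 1) → VC-HIT  vc=[7]
5: 0x24 (blk 9, set 1) → MISS  vc=[7, 3]
6: 0xe (blk 3, set 1) → VC-HIT  vc=[7, 9]
7: 0x1f (blk 7, set 1) → VC-HIT  vc=[3, 9]
8: 0x1f (blk 7, set 1) → L1-HIT  vc=[3, 9]
9: 0xd (blk 3, set 1) → VC-HIT  vc=[7, 9]
10: 0x1c (blk 7, set 1) → VC-HIT  vc=[3, 9]
11: 0x27 (blk 9, set 1) → VC-HIT  vc=[3, 7]
12: 0xe (blk 3, set 1) → VC-HIT  vc=[9, 7]
13: 0xd (blk 3, set 1) → L1-HIT  vc=[9, 7]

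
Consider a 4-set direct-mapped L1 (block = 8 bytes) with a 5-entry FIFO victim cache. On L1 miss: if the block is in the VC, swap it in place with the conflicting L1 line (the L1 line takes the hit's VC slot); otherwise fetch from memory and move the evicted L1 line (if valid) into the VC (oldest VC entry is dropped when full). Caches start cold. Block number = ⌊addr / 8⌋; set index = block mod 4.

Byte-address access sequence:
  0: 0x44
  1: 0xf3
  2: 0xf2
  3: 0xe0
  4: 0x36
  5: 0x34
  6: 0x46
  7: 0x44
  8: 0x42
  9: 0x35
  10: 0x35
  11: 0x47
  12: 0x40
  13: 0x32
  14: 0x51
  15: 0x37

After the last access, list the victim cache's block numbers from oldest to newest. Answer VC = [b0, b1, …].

0: 0x44 (blk 8, set 0) → MISS  vc=[]
1: 0xf3 (blk 30, set 2) → MISS  vc=[]
2: 0xf2 (blk 30, set 2) → L1-HIT  vc=[]
3: 0xe0 (blk 28, set 0) → MISS  vc=[8]
4: 0x36 (blk 6, set 2) → MISS  vc=[8, 30]
5: 0x34 (blk 6, set 2) → L1-HIT  vc=[8, 30]
6: 0x46 (blk 8, set 0) → VC-HIT  vc=[28, 30]
7: 0x44 (blk 8, set 0) → L1-HIT  vc=[28, 30]
8: 0x42 (blk 8, set 0) → L1-HIT  vc=[28, 30]
9: 0x35 (blk 6, set 2) → L1-HIT  vc=[28, 30]
10: 0x35 (blk 6, set 2) → L1-HIT  vc=[28, 30]
11: 0x47 (blk 8, set 0) → L1-HIT  vc=[28, 30]
12: 0x40 (blk 8, set 0) → L1-HIT  vc=[28, 30]
13: 0x32 (blk 6, set 2) → L1-HIT  vc=[28, 30]
14: 0x51 (blk 10, set 2) → MISS  vc=[28, 30, 6]
15: 0x37 (blk 6, set 2) → VC-HIT  vc=[28, 30, 10]

VC = [28, 30, 10]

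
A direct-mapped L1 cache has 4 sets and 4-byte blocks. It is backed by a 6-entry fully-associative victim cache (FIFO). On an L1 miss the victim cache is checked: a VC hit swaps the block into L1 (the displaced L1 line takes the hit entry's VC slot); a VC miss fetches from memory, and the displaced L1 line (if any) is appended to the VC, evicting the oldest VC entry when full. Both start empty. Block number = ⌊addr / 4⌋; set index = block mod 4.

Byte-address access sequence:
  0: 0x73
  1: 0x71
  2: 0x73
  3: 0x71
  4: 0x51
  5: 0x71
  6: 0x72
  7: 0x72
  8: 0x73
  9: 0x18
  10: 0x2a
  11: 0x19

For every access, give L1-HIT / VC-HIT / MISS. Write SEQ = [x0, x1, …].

SEQ = [MISS, L1-HIT, L1-HIT, L1-HIT, MISS, VC-HIT, L1-HIT, L1-HIT, L1-HIT, MISS, MISS, VC-HIT]

  [0] addr=0x73 blk=28 s=0: MISS | VC []
  [1] addr=0x71 blk=28 s=0: L1-HIT | VC []
  [2] addr=0x73 blk=28 s=0: L1-HIT | VC []
  [3] addr=0x71 blk=28 s=0: L1-HIT | VC []
  [4] addr=0x51 blk=20 s=0: MISS | VC [28]
  [5] addr=0x71 blk=28 s=0: VC-HIT | VC [20]
  [6] addr=0x72 blk=28 s=0: L1-HIT | VC [20]
  [7] addr=0x72 blk=28 s=0: L1-HIT | VC [20]
  [8] addr=0x73 blk=28 s=0: L1-HIT | VC [20]
  [9] addr=0x18 blk=6 s=2: MISS | VC [20]
  [10] addr=0x2a blk=10 s=2: MISS | VC [20, 6]
  [11] addr=0x19 blk=6 s=2: VC-HIT | VC [20, 10]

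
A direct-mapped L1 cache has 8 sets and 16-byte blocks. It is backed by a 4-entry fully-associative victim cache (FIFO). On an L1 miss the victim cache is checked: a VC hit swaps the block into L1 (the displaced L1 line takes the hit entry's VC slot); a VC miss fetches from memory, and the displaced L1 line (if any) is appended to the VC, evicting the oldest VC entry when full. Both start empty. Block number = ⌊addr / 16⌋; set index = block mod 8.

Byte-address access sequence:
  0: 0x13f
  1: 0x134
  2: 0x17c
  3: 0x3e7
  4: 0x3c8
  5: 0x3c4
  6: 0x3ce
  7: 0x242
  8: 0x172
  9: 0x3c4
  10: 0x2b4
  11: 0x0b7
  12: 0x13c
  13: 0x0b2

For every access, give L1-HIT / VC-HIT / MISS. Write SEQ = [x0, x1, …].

SEQ = [MISS, L1-HIT, MISS, MISS, MISS, L1-HIT, L1-HIT, MISS, L1-HIT, VC-HIT, MISS, MISS, VC-HIT, VC-HIT]

  [0] addr=0x13f blk=19 s=3: MISS | VC []
  [1] addr=0x134 blk=19 s=3: L1-HIT | VC []
  [2] addr=0x17c blk=23 s=7: MISS | VC []
  [3] addr=0x3e7 blk=62 s=6: MISS | VC []
  [4] addr=0x3c8 blk=60 s=4: MISS | VC []
  [5] addr=0x3c4 blk=60 s=4: L1-HIT | VC []
  [6] addr=0x3ce blk=60 s=4: L1-HIT | VC []
  [7] addr=0x242 blk=36 s=4: MISS | VC [60]
  [8] addr=0x172 blk=23 s=7: L1-HIT | VC [60]
  [9] addr=0x3c4 blk=60 s=4: VC-HIT | VC [36]
  [10] addr=0x2b4 blk=43 s=3: MISS | VC [36, 19]
  [11] addr=0xb7 blk=11 s=3: MISS | VC [36, 19, 43]
  [12] addr=0x13c blk=19 s=3: VC-HIT | VC [36, 11, 43]
  [13] addr=0xb2 blk=11 s=3: VC-HIT | VC [36, 19, 43]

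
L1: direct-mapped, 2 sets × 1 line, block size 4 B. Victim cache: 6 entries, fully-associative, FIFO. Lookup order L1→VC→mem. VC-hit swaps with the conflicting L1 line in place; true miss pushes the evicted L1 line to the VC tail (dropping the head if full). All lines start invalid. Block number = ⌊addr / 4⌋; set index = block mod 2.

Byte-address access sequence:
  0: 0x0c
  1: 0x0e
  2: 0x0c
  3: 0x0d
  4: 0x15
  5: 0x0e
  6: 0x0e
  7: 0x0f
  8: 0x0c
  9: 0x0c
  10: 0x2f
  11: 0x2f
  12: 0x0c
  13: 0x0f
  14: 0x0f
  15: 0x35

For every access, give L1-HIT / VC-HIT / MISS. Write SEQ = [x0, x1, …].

0: 0xc (blk 3, set 1) → MISS  vc=[]
1: 0xe (blk 3, set 1) → L1-HIT  vc=[]
2: 0xc (blk 3, set 1) → L1-HIT  vc=[]
3: 0xd (blk 3, set 1) → L1-HIT  vc=[]
4: 0x15 (blk 5, set 1) → MISS  vc=[3]
5: 0xe (blk 3, set 1) → VC-HIT  vc=[5]
6: 0xe (blk 3, set 1) → L1-HIT  vc=[5]
7: 0xf (blk 3, set 1) → L1-HIT  vc=[5]
8: 0xc (blk 3, set 1) → L1-HIT  vc=[5]
9: 0xc (blk 3, set 1) → L1-HIT  vc=[5]
10: 0x2f (blk 11, set 1) → MISS  vc=[5, 3]
11: 0x2f (blk 11, set 1) → L1-HIT  vc=[5, 3]
12: 0xc (blk 3, set 1) → VC-HIT  vc=[5, 11]
13: 0xf (blk 3, set 1) → L1-HIT  vc=[5, 11]
14: 0xf (blk 3, set 1) → L1-HIT  vc=[5, 11]
15: 0x35 (blk 13, set 1) → MISS  vc=[5, 11, 3]

SEQ = [MISS, L1-HIT, L1-HIT, L1-HIT, MISS, VC-HIT, L1-HIT, L1-HIT, L1-HIT, L1-HIT, MISS, L1-HIT, VC-HIT, L1-HIT, L1-HIT, MISS]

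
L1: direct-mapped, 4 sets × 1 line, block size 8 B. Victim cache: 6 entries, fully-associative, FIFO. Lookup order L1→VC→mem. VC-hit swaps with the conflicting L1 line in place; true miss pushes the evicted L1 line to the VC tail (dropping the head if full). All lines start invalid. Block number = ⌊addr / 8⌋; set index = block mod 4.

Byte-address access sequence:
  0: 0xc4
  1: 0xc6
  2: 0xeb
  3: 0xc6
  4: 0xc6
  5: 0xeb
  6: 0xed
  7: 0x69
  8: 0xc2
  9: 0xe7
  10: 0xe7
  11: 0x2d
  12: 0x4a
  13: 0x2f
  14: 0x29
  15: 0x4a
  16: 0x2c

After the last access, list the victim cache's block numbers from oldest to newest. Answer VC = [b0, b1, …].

  [0] addr=0xc4 blk=24 s=0: MISS | VC []
  [1] addr=0xc6 blk=24 s=0: L1-HIT | VC []
  [2] addr=0xeb blk=29 s=1: MISS | VC []
  [3] addr=0xc6 blk=24 s=0: L1-HIT | VC []
  [4] addr=0xc6 blk=24 s=0: L1-HIT | VC []
  [5] addr=0xeb blk=29 s=1: L1-HIT | VC []
  [6] addr=0xed blk=29 s=1: L1-HIT | VC []
  [7] addr=0x69 blk=13 s=1: MISS | VC [29]
  [8] addr=0xc2 blk=24 s=0: L1-HIT | VC [29]
  [9] addr=0xe7 blk=28 s=0: MISS | VC [29, 24]
  [10] addr=0xe7 blk=28 s=0: L1-HIT | VC [29, 24]
  [11] addr=0x2d blk=5 s=1: MISS | VC [29, 24, 13]
  [12] addr=0x4a blk=9 s=1: MISS | VC [29, 24, 13, 5]
  [13] addr=0x2f blk=5 s=1: VC-HIT | VC [29, 24, 13, 9]
  [14] addr=0x29 blk=5 s=1: L1-HIT | VC [29, 24, 13, 9]
  [15] addr=0x4a blk=9 s=1: VC-HIT | VC [29, 24, 13, 5]
  [16] addr=0x2c blk=5 s=1: VC-HIT | VC [29, 24, 13, 9]

VC = [29, 24, 13, 9]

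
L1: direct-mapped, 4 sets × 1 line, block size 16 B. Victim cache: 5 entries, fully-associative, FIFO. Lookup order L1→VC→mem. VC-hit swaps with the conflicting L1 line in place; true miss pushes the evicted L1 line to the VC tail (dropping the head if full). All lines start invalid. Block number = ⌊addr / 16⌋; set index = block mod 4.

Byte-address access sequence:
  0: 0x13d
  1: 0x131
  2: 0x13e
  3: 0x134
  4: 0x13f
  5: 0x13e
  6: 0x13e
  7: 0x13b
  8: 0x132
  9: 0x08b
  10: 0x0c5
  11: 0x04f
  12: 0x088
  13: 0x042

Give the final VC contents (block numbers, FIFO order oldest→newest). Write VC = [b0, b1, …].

VC = [8, 12]

#0 0x13d→b19/s3 MISS; vc=[]
#1 0x131→b19/s3 L1-HIT; vc=[]
#2 0x13e→b19/s3 L1-HIT; vc=[]
#3 0x134→b19/s3 L1-HIT; vc=[]
#4 0x13f→b19/s3 L1-HIT; vc=[]
#5 0x13e→b19/s3 L1-HIT; vc=[]
#6 0x13e→b19/s3 L1-HIT; vc=[]
#7 0x13b→b19/s3 L1-HIT; vc=[]
#8 0x132→b19/s3 L1-HIT; vc=[]
#9 0x8b→b8/s0 MISS; vc=[]
#10 0xc5→b12/s0 MISS; vc=[8]
#11 0x4f→b4/s0 MISS; vc=[8,12]
#12 0x88→b8/s0 VC-HIT; vc=[4,12]
#13 0x42→b4/s0 VC-HIT; vc=[8,12]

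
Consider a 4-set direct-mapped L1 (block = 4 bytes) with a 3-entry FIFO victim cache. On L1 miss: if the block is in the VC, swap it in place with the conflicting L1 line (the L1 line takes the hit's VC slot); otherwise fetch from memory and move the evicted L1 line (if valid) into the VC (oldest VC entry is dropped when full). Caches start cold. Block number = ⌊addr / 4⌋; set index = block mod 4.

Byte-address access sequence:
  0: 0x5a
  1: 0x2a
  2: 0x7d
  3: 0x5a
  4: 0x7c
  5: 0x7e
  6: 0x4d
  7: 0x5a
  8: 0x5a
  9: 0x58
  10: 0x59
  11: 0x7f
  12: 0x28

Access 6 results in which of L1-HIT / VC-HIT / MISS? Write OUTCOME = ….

OUTCOME = MISS

  [0] addr=0x5a blk=22 s=2: MISS | VC []
  [1] addr=0x2a blk=10 s=2: MISS | VC [22]
  [2] addr=0x7d blk=31 s=3: MISS | VC [22]
  [3] addr=0x5a blk=22 s=2: VC-HIT | VC [10]
  [4] addr=0x7c blk=31 s=3: L1-HIT | VC [10]
  [5] addr=0x7e blk=31 s=3: L1-HIT | VC [10]
  [6] addr=0x4d blk=19 s=3: MISS | VC [10, 31]
  [7] addr=0x5a blk=22 s=2: L1-HIT | VC [10, 31]
  [8] addr=0x5a blk=22 s=2: L1-HIT | VC [10, 31]
  [9] addr=0x58 blk=22 s=2: L1-HIT | VC [10, 31]
  [10] addr=0x59 blk=22 s=2: L1-HIT | VC [10, 31]
  [11] addr=0x7f blk=31 s=3: VC-HIT | VC [10, 19]
  [12] addr=0x28 blk=10 s=2: VC-HIT | VC [22, 19]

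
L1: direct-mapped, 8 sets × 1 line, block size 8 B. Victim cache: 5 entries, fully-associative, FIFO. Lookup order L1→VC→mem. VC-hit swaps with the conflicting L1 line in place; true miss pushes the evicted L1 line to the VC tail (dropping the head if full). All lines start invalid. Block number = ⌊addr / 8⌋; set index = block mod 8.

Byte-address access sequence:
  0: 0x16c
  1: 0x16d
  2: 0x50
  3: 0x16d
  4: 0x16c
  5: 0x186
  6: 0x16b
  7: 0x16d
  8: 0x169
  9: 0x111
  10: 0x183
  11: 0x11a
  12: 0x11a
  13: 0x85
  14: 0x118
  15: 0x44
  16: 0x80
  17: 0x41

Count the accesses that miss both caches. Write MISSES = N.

0: 0x16c (blk 45, set 5) → MISS  vc=[]
1: 0x16d (blk 45, set 5) → L1-HIT  vc=[]
2: 0x50 (blk 10, set 2) → MISS  vc=[]
3: 0x16d (blk 45, set 5) → L1-HIT  vc=[]
4: 0x16c (blk 45, set 5) → L1-HIT  vc=[]
5: 0x186 (blk 48, set 0) → MISS  vc=[]
6: 0x16b (blk 45, set 5) → L1-HIT  vc=[]
7: 0x16d (blk 45, set 5) → L1-HIT  vc=[]
8: 0x169 (blk 45, set 5) → L1-HIT  vc=[]
9: 0x111 (blk 34, set 2) → MISS  vc=[10]
10: 0x183 (blk 48, set 0) → L1-HIT  vc=[10]
11: 0x11a (blk 35, set 3) → MISS  vc=[10]
12: 0x11a (blk 35, set 3) → L1-HIT  vc=[10]
13: 0x85 (blk 16, set 0) → MISS  vc=[10, 48]
14: 0x118 (blk 35, set 3) → L1-HIT  vc=[10, 48]
15: 0x44 (blk 8, set 0) → MISS  vc=[10, 48, 16]
16: 0x80 (blk 16, set 0) → VC-HIT  vc=[10, 48, 8]
17: 0x41 (blk 8, set 0) → VC-HIT  vc=[10, 48, 16]

MISSES = 7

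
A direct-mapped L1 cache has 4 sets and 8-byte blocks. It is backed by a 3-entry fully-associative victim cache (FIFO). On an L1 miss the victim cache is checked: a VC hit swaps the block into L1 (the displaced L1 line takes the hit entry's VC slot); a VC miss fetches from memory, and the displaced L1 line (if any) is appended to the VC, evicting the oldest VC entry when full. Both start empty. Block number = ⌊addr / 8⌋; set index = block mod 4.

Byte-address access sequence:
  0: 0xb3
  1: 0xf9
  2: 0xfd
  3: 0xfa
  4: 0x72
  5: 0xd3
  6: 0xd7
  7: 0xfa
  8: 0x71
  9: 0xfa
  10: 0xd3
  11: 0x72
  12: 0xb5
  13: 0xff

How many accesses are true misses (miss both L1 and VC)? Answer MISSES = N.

  [0] addr=0xb3 blk=22 s=2: MISS | VC []
  [1] addr=0xf9 blk=31 s=3: MISS | VC []
  [2] addr=0xfd blk=31 s=3: L1-HIT | VC []
  [3] addr=0xfa blk=31 s=3: L1-HIT | VC []
  [4] addr=0x72 blk=14 s=2: MISS | VC [22]
  [5] addr=0xd3 blk=26 s=2: MISS | VC [22, 14]
  [6] addr=0xd7 blk=26 s=2: L1-HIT | VC [22, 14]
  [7] addr=0xfa blk=31 s=3: L1-HIT | VC [22, 14]
  [8] addr=0x71 blk=14 s=2: VC-HIT | VC [22, 26]
  [9] addr=0xfa blk=31 s=3: L1-HIT | VC [22, 26]
  [10] addr=0xd3 blk=26 s=2: VC-HIT | VC [22, 14]
  [11] addr=0x72 blk=14 s=2: VC-HIT | VC [22, 26]
  [12] addr=0xb5 blk=22 s=2: VC-HIT | VC [14, 26]
  [13] addr=0xff blk=31 s=3: L1-HIT | VC [14, 26]

MISSES = 4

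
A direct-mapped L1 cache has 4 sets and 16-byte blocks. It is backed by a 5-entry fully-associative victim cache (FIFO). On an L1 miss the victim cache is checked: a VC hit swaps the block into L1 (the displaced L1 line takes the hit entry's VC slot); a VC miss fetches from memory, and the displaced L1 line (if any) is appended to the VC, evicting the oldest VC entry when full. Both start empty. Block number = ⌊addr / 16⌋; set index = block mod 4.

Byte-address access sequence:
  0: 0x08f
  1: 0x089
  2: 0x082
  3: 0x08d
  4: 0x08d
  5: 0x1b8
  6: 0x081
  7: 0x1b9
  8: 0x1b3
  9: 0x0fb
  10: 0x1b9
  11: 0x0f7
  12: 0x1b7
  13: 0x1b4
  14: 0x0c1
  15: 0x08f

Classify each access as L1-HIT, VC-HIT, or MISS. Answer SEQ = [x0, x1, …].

SEQ = [MISS, L1-HIT, L1-HIT, L1-HIT, L1-HIT, MISS, L1-HIT, L1-HIT, L1-HIT, MISS, VC-HIT, VC-HIT, VC-HIT, L1-HIT, MISS, VC-HIT]

0: 0x8f (blk 8, set 0) → MISS  vc=[]
1: 0x89 (blk 8, set 0) → L1-HIT  vc=[]
2: 0x82 (blk 8, set 0) → L1-HIT  vc=[]
3: 0x8d (blk 8, set 0) → L1-HIT  vc=[]
4: 0x8d (blk 8, set 0) → L1-HIT  vc=[]
5: 0x1b8 (blk 27, set 3) → MISS  vc=[]
6: 0x81 (blk 8, set 0) → L1-HIT  vc=[]
7: 0x1b9 (blk 27, set 3) → L1-HIT  vc=[]
8: 0x1b3 (blk 27, set 3) → L1-HIT  vc=[]
9: 0xfb (blk 15, set 3) → MISS  vc=[27]
10: 0x1b9 (blk 27, set 3) → VC-HIT  vc=[15]
11: 0xf7 (blk 15, set 3) → VC-HIT  vc=[27]
12: 0x1b7 (blk 27, set 3) → VC-HIT  vc=[15]
13: 0x1b4 (blk 27, set 3) → L1-HIT  vc=[15]
14: 0xc1 (blk 12, set 0) → MISS  vc=[15, 8]
15: 0x8f (blk 8, set 0) → VC-HIT  vc=[15, 12]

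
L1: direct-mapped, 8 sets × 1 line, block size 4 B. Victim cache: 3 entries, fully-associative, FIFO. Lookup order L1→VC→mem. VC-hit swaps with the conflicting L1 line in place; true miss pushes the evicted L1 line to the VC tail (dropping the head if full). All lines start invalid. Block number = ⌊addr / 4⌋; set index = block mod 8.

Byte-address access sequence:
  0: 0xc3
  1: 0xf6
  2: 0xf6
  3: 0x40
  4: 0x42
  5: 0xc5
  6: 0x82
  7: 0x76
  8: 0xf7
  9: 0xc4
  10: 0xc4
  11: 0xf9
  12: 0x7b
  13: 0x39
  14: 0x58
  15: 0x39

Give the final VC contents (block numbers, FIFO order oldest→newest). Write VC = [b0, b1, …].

  [0] addr=0xc3 blk=48 s=0: MISS | VC []
  [1] addr=0xf6 blk=61 s=5: MISS | VC []
  [2] addr=0xf6 blk=61 s=5: L1-HIT | VC []
  [3] addr=0x40 blk=16 s=0: MISS | VC [48]
  [4] addr=0x42 blk=16 s=0: L1-HIT | VC [48]
  [5] addr=0xc5 blk=49 s=1: MISS | VC [48]
  [6] addr=0x82 blk=32 s=0: MISS | VC [48, 16]
  [7] addr=0x76 blk=29 s=5: MISS | VC [48, 16, 61]
  [8] addr=0xf7 blk=61 s=5: VC-HIT | VC [48, 16, 29]
  [9] addr=0xc4 blk=49 s=1: L1-HIT | VC [48, 16, 29]
  [10] addr=0xc4 blk=49 s=1: L1-HIT | VC [48, 16, 29]
  [11] addr=0xf9 blk=62 s=6: MISS | VC [48, 16, 29]
  [12] addr=0x7b blk=30 s=6: MISS | VC [16, 29, 62]
  [13] addr=0x39 blk=14 s=6: MISS | VC [29, 62, 30]
  [14] addr=0x58 blk=22 s=6: MISS | VC [62, 30, 14]
  [15] addr=0x39 blk=14 s=6: VC-HIT | VC [62, 30, 22]

VC = [62, 30, 22]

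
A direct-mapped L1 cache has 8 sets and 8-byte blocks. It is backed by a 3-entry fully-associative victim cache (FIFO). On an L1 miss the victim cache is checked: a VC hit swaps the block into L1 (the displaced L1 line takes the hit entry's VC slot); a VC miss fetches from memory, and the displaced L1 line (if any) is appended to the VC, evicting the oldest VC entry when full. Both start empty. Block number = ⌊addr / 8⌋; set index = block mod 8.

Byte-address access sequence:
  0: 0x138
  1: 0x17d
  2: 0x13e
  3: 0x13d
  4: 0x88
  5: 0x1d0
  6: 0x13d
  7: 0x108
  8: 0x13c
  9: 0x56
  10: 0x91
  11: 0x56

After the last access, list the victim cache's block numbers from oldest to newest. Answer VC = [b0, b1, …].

0: 0x138 (blk 39, set 7) → MISS  vc=[]
1: 0x17d (blk 47, set 7) → MISS  vc=[39]
2: 0x13e (blk 39, set 7) → VC-HIT  vc=[47]
3: 0x13d (blk 39, set 7) → L1-HIT  vc=[47]
4: 0x88 (blk 17, set 1) → MISS  vc=[47]
5: 0x1d0 (blk 58, set 2) → MISS  vc=[47]
6: 0x13d (blk 39, set 7) → L1-HIT  vc=[47]
7: 0x108 (blk 33, set 1) → MISS  vc=[47, 17]
8: 0x13c (blk 39, set 7) → L1-HIT  vc=[47, 17]
9: 0x56 (blk 10, set 2) → MISS  vc=[47, 17, 58]
10: 0x91 (blk 18, set 2) → MISS  vc=[17, 58, 10]
11: 0x56 (blk 10, set 2) → VC-HIT  vc=[17, 58, 18]

VC = [17, 58, 18]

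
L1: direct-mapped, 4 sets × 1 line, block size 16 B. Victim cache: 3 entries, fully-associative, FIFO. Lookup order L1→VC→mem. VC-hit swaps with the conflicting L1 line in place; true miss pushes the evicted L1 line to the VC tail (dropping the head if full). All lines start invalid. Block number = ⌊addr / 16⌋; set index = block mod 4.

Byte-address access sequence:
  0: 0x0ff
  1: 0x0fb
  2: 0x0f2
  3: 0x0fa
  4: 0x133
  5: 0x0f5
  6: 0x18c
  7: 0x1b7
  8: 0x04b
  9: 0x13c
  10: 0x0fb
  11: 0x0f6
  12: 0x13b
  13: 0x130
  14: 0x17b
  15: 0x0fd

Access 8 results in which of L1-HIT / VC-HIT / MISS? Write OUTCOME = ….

OUTCOME = MISS

#0 0xff→b15/s3 MISS; vc=[]
#1 0xfb→b15/s3 L1-HIT; vc=[]
#2 0xf2→b15/s3 L1-HIT; vc=[]
#3 0xfa→b15/s3 L1-HIT; vc=[]
#4 0x133→b19/s3 MISS; vc=[15]
#5 0xf5→b15/s3 VC-HIT; vc=[19]
#6 0x18c→b24/s0 MISS; vc=[19]
#7 0x1b7→b27/s3 MISS; vc=[19,15]
#8 0x4b→b4/s0 MISS; vc=[19,15,24]
#9 0x13c→b19/s3 VC-HIT; vc=[27,15,24]
#10 0xfb→b15/s3 VC-HIT; vc=[27,19,24]
#11 0xf6→b15/s3 L1-HIT; vc=[27,19,24]
#12 0x13b→b19/s3 VC-HIT; vc=[27,15,24]
#13 0x130→b19/s3 L1-HIT; vc=[27,15,24]
#14 0x17b→b23/s3 MISS; vc=[15,24,19]
#15 0xfd→b15/s3 VC-HIT; vc=[23,24,19]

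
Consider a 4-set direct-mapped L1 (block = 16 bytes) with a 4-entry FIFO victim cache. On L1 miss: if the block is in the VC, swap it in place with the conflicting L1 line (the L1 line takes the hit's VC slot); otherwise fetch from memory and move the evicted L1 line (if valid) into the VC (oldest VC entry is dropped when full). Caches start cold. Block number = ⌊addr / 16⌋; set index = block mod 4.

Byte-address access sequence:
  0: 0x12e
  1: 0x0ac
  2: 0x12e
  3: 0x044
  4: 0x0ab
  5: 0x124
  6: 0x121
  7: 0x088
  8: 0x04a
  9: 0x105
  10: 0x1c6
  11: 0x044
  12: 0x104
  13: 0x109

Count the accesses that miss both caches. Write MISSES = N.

MISSES = 6

  [0] addr=0x12e blk=18 s=2: MISS | VC []
  [1] addr=0xac blk=10 s=2: MISS | VC [18]
  [2] addr=0x12e blk=18 s=2: VC-HIT | VC [10]
  [3] addr=0x44 blk=4 s=0: MISS | VC [10]
  [4] addr=0xab blk=10 s=2: VC-HIT | VC [18]
  [5] addr=0x124 blk=18 s=2: VC-HIT | VC [10]
  [6] addr=0x121 blk=18 s=2: L1-HIT | VC [10]
  [7] addr=0x88 blk=8 s=0: MISS | VC [10, 4]
  [8] addr=0x4a blk=4 s=0: VC-HIT | VC [10, 8]
  [9] addr=0x105 blk=16 s=0: MISS | VC [10, 8, 4]
  [10] addr=0x1c6 blk=28 s=0: MISS | VC [10, 8, 4, 16]
  [11] addr=0x44 blk=4 s=0: VC-HIT | VC [10, 8, 28, 16]
  [12] addr=0x104 blk=16 s=0: VC-HIT | VC [10, 8, 28, 4]
  [13] addr=0x109 blk=16 s=0: L1-HIT | VC [10, 8, 28, 4]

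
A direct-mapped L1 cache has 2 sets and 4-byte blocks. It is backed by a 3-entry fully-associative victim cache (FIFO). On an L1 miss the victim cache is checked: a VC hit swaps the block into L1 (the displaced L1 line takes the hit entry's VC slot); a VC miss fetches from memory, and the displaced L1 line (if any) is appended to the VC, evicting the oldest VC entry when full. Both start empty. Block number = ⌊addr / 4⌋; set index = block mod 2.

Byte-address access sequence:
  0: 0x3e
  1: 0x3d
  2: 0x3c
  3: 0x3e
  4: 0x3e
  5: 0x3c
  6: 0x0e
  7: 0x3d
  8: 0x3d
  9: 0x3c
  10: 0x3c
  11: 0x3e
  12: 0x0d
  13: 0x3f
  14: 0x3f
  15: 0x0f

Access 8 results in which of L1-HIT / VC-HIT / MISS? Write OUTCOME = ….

OUTCOME = L1-HIT

#0 0x3e→b15/s1 MISS; vc=[]
#1 0x3d→b15/s1 L1-HIT; vc=[]
#2 0x3c→b15/s1 L1-HIT; vc=[]
#3 0x3e→b15/s1 L1-HIT; vc=[]
#4 0x3e→b15/s1 L1-HIT; vc=[]
#5 0x3c→b15/s1 L1-HIT; vc=[]
#6 0xe→b3/s1 MISS; vc=[15]
#7 0x3d→b15/s1 VC-HIT; vc=[3]
#8 0x3d→b15/s1 L1-HIT; vc=[3]
#9 0x3c→b15/s1 L1-HIT; vc=[3]
#10 0x3c→b15/s1 L1-HIT; vc=[3]
#11 0x3e→b15/s1 L1-HIT; vc=[3]
#12 0xd→b3/s1 VC-HIT; vc=[15]
#13 0x3f→b15/s1 VC-HIT; vc=[3]
#14 0x3f→b15/s1 L1-HIT; vc=[3]
#15 0xf→b3/s1 VC-HIT; vc=[15]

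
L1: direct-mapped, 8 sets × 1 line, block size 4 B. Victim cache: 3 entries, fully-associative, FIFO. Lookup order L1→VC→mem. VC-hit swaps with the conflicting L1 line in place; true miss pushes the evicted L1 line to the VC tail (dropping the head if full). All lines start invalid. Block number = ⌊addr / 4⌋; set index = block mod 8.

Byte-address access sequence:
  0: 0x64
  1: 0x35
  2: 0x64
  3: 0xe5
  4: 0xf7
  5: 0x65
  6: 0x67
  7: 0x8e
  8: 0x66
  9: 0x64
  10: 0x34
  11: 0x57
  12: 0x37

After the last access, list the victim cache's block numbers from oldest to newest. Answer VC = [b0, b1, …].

  [0] addr=0x64 blk=25 s=1: MISS | VC []
  [1] addr=0x35 blk=13 s=5: MISS | VC []
  [2] addr=0x64 blk=25 s=1: L1-HIT | VC []
  [3] addr=0xe5 blk=57 s=1: MISS | VC [25]
  [4] addr=0xf7 blk=61 s=5: MISS | VC [25, 13]
  [5] addr=0x65 blk=25 s=1: VC-HIT | VC [57, 13]
  [6] addr=0x67 blk=25 s=1: L1-HIT | VC [57, 13]
  [7] addr=0x8e blk=35 s=3: MISS | VC [57, 13]
  [8] addr=0x66 blk=25 s=1: L1-HIT | VC [57, 13]
  [9] addr=0x64 blk=25 s=1: L1-HIT | VC [57, 13]
  [10] addr=0x34 blk=13 s=5: VC-HIT | VC [57, 61]
  [11] addr=0x57 blk=21 s=5: MISS | VC [57, 61, 13]
  [12] addr=0x37 blk=13 s=5: VC-HIT | VC [57, 61, 21]

VC = [57, 61, 21]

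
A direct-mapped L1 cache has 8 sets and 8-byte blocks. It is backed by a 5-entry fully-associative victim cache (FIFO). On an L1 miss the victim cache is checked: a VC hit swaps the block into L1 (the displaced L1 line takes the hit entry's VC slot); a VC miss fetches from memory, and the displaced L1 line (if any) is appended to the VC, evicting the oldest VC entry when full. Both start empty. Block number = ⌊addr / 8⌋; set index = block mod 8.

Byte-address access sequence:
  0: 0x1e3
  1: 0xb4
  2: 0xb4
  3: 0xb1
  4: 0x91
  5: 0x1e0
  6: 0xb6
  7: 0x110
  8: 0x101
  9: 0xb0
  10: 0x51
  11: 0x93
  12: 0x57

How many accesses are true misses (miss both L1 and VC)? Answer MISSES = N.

#0 0x1e3→b60/s4 MISS; vc=[]
#1 0xb4→b22/s6 MISS; vc=[]
#2 0xb4→b22/s6 L1-HIT; vc=[]
#3 0xb1→b22/s6 L1-HIT; vc=[]
#4 0x91→b18/s2 MISS; vc=[]
#5 0x1e0→b60/s4 L1-HIT; vc=[]
#6 0xb6→b22/s6 L1-HIT; vc=[]
#7 0x110→b34/s2 MISS; vc=[18]
#8 0x101→b32/s0 MISS; vc=[18]
#9 0xb0→b22/s6 L1-HIT; vc=[18]
#10 0x51→b10/s2 MISS; vc=[18,34]
#11 0x93→b18/s2 VC-HIT; vc=[10,34]
#12 0x57→b10/s2 VC-HIT; vc=[18,34]

MISSES = 6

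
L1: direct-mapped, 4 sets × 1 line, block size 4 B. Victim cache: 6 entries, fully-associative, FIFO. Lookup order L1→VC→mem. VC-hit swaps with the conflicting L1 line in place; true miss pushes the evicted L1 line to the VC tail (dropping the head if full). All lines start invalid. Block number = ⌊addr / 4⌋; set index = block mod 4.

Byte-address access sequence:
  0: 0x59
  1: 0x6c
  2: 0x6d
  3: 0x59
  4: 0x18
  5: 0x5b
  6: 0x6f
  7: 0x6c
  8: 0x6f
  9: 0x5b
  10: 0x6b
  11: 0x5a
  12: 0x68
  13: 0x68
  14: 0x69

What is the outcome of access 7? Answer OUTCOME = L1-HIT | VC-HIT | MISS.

OUTCOME = L1-HIT

#0 0x59→b22/s2 MISS; vc=[]
#1 0x6c→b27/s3 MISS; vc=[]
#2 0x6d→b27/s3 L1-HIT; vc=[]
#3 0x59→b22/s2 L1-HIT; vc=[]
#4 0x18→b6/s2 MISS; vc=[22]
#5 0x5b→b22/s2 VC-HIT; vc=[6]
#6 0x6f→b27/s3 L1-HIT; vc=[6]
#7 0x6c→b27/s3 L1-HIT; vc=[6]
#8 0x6f→b27/s3 L1-HIT; vc=[6]
#9 0x5b→b22/s2 L1-HIT; vc=[6]
#10 0x6b→b26/s2 MISS; vc=[6,22]
#11 0x5a→b22/s2 VC-HIT; vc=[6,26]
#12 0x68→b26/s2 VC-HIT; vc=[6,22]
#13 0x68→b26/s2 L1-HIT; vc=[6,22]
#14 0x69→b26/s2 L1-HIT; vc=[6,22]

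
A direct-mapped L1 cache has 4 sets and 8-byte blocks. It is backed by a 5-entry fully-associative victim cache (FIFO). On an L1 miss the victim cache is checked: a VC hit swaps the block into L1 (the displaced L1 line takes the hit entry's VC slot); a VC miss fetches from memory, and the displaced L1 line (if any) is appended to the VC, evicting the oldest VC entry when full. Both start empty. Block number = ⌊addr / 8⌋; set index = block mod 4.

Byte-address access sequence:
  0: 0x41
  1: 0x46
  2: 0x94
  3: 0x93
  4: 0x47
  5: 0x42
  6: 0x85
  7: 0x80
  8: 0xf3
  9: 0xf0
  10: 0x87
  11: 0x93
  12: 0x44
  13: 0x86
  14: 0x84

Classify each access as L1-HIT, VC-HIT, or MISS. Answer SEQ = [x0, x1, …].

SEQ = [MISS, L1-HIT, MISS, L1-HIT, L1-HIT, L1-HIT, MISS, L1-HIT, MISS, L1-HIT, L1-HIT, VC-HIT, VC-HIT, VC-HIT, L1-HIT]

#0 0x41→b8/s0 MISS; vc=[]
#1 0x46→b8/s0 L1-HIT; vc=[]
#2 0x94→b18/s2 MISS; vc=[]
#3 0x93→b18/s2 L1-HIT; vc=[]
#4 0x47→b8/s0 L1-HIT; vc=[]
#5 0x42→b8/s0 L1-HIT; vc=[]
#6 0x85→b16/s0 MISS; vc=[8]
#7 0x80→b16/s0 L1-HIT; vc=[8]
#8 0xf3→b30/s2 MISS; vc=[8,18]
#9 0xf0→b30/s2 L1-HIT; vc=[8,18]
#10 0x87→b16/s0 L1-HIT; vc=[8,18]
#11 0x93→b18/s2 VC-HIT; vc=[8,30]
#12 0x44→b8/s0 VC-HIT; vc=[16,30]
#13 0x86→b16/s0 VC-HIT; vc=[8,30]
#14 0x84→b16/s0 L1-HIT; vc=[8,30]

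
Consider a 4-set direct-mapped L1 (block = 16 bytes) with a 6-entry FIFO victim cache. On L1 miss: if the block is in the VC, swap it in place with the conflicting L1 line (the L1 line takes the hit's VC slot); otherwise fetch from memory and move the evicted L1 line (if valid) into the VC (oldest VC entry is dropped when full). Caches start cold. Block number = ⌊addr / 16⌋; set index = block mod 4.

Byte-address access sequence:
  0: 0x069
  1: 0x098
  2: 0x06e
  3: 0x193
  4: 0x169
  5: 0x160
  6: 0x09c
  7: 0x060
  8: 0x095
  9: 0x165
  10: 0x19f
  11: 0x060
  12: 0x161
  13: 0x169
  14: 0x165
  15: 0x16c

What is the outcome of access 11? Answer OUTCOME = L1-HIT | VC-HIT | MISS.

OUTCOME = VC-HIT

#0 0x69→b6/s2 MISS; vc=[]
#1 0x98→b9/s1 MISS; vc=[]
#2 0x6e→b6/s2 L1-HIT; vc=[]
#3 0x193→b25/s1 MISS; vc=[9]
#4 0x169→b22/s2 MISS; vc=[9,6]
#5 0x160→b22/s2 L1-HIT; vc=[9,6]
#6 0x9c→b9/s1 VC-HIT; vc=[25,6]
#7 0x60→b6/s2 VC-HIT; vc=[25,22]
#8 0x95→b9/s1 L1-HIT; vc=[25,22]
#9 0x165→b22/s2 VC-HIT; vc=[25,6]
#10 0x19f→b25/s1 VC-HIT; vc=[9,6]
#11 0x60→b6/s2 VC-HIT; vc=[9,22]
#12 0x161→b22/s2 VC-HIT; vc=[9,6]
#13 0x169→b22/s2 L1-HIT; vc=[9,6]
#14 0x165→b22/s2 L1-HIT; vc=[9,6]
#15 0x16c→b22/s2 L1-HIT; vc=[9,6]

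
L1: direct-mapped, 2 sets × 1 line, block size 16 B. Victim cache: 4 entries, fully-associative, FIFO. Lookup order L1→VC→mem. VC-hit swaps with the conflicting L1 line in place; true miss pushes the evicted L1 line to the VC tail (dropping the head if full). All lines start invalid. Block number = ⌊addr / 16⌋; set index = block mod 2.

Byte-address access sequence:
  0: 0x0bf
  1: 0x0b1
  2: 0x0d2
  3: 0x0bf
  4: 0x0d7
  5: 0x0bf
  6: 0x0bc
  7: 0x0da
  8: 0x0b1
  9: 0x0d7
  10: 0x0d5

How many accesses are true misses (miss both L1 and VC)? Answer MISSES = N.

MISSES = 2

  [0] addr=0xbf blk=11 s=1: MISS | VC []
  [1] addr=0xb1 blk=11 s=1: L1-HIT | VC []
  [2] addr=0xd2 blk=13 s=1: MISS | VC [11]
  [3] addr=0xbf blk=11 s=1: VC-HIT | VC [13]
  [4] addr=0xd7 blk=13 s=1: VC-HIT | VC [11]
  [5] addr=0xbf blk=11 s=1: VC-HIT | VC [13]
  [6] addr=0xbc blk=11 s=1: L1-HIT | VC [13]
  [7] addr=0xda blk=13 s=1: VC-HIT | VC [11]
  [8] addr=0xb1 blk=11 s=1: VC-HIT | VC [13]
  [9] addr=0xd7 blk=13 s=1: VC-HIT | VC [11]
  [10] addr=0xd5 blk=13 s=1: L1-HIT | VC [11]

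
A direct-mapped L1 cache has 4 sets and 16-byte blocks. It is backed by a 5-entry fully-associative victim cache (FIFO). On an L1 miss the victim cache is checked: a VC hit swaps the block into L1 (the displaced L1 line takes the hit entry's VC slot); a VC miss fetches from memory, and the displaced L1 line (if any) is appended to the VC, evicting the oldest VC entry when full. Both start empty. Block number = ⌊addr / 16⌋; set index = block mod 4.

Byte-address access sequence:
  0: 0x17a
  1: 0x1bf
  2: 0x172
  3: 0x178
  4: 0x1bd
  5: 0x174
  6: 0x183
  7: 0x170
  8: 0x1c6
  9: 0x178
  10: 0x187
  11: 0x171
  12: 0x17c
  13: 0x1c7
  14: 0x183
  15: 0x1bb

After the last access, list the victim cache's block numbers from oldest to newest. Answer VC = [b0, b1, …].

VC = [23, 28]

#0 0x17a→b23/s3 MISS; vc=[]
#1 0x1bf→b27/s3 MISS; vc=[23]
#2 0x172→b23/s3 VC-HIT; vc=[27]
#3 0x178→b23/s3 L1-HIT; vc=[27]
#4 0x1bd→b27/s3 VC-HIT; vc=[23]
#5 0x174→b23/s3 VC-HIT; vc=[27]
#6 0x183→b24/s0 MISS; vc=[27]
#7 0x170→b23/s3 L1-HIT; vc=[27]
#8 0x1c6→b28/s0 MISS; vc=[27,24]
#9 0x178→b23/s3 L1-HIT; vc=[27,24]
#10 0x187→b24/s0 VC-HIT; vc=[27,28]
#11 0x171→b23/s3 L1-HIT; vc=[27,28]
#12 0x17c→b23/s3 L1-HIT; vc=[27,28]
#13 0x1c7→b28/s0 VC-HIT; vc=[27,24]
#14 0x183→b24/s0 VC-HIT; vc=[27,28]
#15 0x1bb→b27/s3 VC-HIT; vc=[23,28]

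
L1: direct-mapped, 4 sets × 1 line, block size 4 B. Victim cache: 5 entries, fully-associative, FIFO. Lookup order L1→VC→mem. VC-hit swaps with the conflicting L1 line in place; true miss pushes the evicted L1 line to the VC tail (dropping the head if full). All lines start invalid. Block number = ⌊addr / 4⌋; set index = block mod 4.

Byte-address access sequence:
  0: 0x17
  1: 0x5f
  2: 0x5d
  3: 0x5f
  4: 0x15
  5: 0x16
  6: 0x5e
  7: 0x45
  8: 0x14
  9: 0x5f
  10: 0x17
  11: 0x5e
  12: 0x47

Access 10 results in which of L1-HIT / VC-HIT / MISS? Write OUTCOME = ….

OUTCOME = L1-HIT

0: 0x17 (blk 5, set 1) → MISS  vc=[]
1: 0x5f (blk 23, set 3) → MISS  vc=[]
2: 0x5d (blk 23, set 3) → L1-HIT  vc=[]
3: 0x5f (blk 23, set 3) → L1-HIT  vc=[]
4: 0x15 (blk 5, set 1) → L1-HIT  vc=[]
5: 0x16 (blk 5, set 1) → L1-HIT  vc=[]
6: 0x5e (blk 23, set 3) → L1-HIT  vc=[]
7: 0x45 (blk 17, set 1) → MISS  vc=[5]
8: 0x14 (blk 5, set 1) → VC-HIT  vc=[17]
9: 0x5f (blk 23, set 3) → L1-HIT  vc=[17]
10: 0x17 (blk 5, set 1) → L1-HIT  vc=[17]
11: 0x5e (blk 23, set 3) → L1-HIT  vc=[17]
12: 0x47 (blk 17, set 1) → VC-HIT  vc=[5]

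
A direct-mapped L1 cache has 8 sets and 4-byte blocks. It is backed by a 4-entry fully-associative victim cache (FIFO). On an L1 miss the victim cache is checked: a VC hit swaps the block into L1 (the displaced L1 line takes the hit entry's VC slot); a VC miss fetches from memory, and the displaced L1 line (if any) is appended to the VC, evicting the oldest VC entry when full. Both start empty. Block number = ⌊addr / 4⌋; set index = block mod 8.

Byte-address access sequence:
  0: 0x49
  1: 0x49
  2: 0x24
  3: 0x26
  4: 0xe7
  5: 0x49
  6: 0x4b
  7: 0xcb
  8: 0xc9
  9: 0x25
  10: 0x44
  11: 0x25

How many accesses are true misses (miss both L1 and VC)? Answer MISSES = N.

#0 0x49→b18/s2 MISS; vc=[]
#1 0x49→b18/s2 L1-HIT; vc=[]
#2 0x24→b9/s1 MISS; vc=[]
#3 0x26→b9/s1 L1-HIT; vc=[]
#4 0xe7→b57/s1 MISS; vc=[9]
#5 0x49→b18/s2 L1-HIT; vc=[9]
#6 0x4b→b18/s2 L1-HIT; vc=[9]
#7 0xcb→b50/s2 MISS; vc=[9,18]
#8 0xc9→b50/s2 L1-HIT; vc=[9,18]
#9 0x25→b9/s1 VC-HIT; vc=[57,18]
#10 0x44→b17/s1 MISS; vc=[57,18,9]
#11 0x25→b9/s1 VC-HIT; vc=[57,18,17]

MISSES = 5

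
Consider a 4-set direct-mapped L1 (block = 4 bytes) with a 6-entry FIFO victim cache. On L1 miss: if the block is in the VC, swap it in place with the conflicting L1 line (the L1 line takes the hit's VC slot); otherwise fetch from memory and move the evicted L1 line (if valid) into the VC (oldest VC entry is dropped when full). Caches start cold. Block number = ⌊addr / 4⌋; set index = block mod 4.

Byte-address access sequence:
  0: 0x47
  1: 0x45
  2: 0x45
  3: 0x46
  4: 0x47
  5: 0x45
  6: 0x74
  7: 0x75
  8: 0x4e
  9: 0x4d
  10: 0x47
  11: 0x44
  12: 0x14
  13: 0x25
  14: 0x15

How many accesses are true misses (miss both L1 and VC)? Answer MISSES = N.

MISSES = 5

0: 0x47 (blk 17, set 1) → MISS  vc=[]
1: 0x45 (blk 17, set 1) → L1-HIT  vc=[]
2: 0x45 (blk 17, set 1) → L1-HIT  vc=[]
3: 0x46 (blk 17, set 1) → L1-HIT  vc=[]
4: 0x47 (blk 17, set 1) → L1-HIT  vc=[]
5: 0x45 (blk 17, set 1) → L1-HIT  vc=[]
6: 0x74 (blk 29, set 1) → MISS  vc=[17]
7: 0x75 (blk 29, set 1) → L1-HIT  vc=[17]
8: 0x4e (blk 19, set 3) → MISS  vc=[17]
9: 0x4d (blk 19, set 3) → L1-HIT  vc=[17]
10: 0x47 (blk 17, set 1) → VC-HIT  vc=[29]
11: 0x44 (blk 17, set 1) → L1-HIT  vc=[29]
12: 0x14 (blk 5, set 1) → MISS  vc=[29, 17]
13: 0x25 (blk 9, set 1) → MISS  vc=[29, 17, 5]
14: 0x15 (blk 5, set 1) → VC-HIT  vc=[29, 17, 9]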